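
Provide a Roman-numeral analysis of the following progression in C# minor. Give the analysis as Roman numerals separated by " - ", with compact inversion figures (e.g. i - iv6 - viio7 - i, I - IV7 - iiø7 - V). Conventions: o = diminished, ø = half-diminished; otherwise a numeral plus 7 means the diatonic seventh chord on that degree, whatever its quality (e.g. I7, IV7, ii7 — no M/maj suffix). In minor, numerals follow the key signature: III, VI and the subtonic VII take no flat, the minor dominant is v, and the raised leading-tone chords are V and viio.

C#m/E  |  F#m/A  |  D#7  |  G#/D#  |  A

C#m/E has root C#, degree 1 in C# minor, so i6.
F#m/A: root F# is the subdominant; minor triad there is iv6.
D#7: a dominant seventh chord on D#, the applied dominant of V → V7/V.
G#/D# has root G#, degree 5 in C# minor, so V64.
A has root A, degree 6 in C# minor, so VI.

i6 - iv6 - V7/V - V64 - VI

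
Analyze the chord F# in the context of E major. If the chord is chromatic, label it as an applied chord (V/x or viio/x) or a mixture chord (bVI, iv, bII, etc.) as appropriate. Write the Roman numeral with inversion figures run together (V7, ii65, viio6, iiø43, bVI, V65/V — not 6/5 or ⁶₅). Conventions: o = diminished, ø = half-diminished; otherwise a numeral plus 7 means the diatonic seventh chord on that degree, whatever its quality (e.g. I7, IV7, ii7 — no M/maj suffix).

The pitches F#-A#-C# form a major triad rooted on F#.
F# is not a diatonic chord root with this quality in E major, but it lies a perfect fifth above B (V), so the chord functions as an applied dominant of V.

V/V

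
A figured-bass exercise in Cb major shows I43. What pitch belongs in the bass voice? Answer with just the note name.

Gb

I in Cb major has root Cb; the chord is Cb-Eb-Gb-Bb.
The figure 43 means second inversion — the fifth is in the bass.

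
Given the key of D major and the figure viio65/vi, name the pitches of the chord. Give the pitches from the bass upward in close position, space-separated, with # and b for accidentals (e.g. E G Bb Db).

C# E G A#

The slash marks an applied leading-tone chord: viio of vi. In D major, vi is B, so the leading tone to it is A#, a half step below.
Building a fully diminished seventh chord on A# gives A#-C#-E-G.
With the 65 figure the chord is in first inversion; from the bass C# upward in close position it reads C#-E-G-A#.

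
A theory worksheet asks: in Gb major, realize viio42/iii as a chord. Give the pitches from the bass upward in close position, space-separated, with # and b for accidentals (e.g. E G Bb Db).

The slash marks an applied leading-tone chord: viio of iii. In Gb major, iii is Bb, so the leading tone to it is A, a half step below.
Building a fully diminished seventh chord on A gives A-C-Eb-Gb.
The figured bass 42 indicates third inversion, placing the seventh (Gb) in the bass: Gb-A-C-Eb.

Gb A C Eb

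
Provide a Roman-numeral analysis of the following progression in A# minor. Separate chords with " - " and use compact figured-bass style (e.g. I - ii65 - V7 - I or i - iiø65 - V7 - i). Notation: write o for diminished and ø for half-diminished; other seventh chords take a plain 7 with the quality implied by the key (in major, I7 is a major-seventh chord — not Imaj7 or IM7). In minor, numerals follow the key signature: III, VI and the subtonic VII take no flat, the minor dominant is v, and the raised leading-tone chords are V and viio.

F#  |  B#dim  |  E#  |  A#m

F#: root F# is the submediant; major triad there is VI.
B#dim has root B#, degree 2 in A# minor, so iio.
E#: root E# is the dominant; major triad there is V.
A#m has root A#, degree 1 in A# minor, so i.

VI - iio - V - i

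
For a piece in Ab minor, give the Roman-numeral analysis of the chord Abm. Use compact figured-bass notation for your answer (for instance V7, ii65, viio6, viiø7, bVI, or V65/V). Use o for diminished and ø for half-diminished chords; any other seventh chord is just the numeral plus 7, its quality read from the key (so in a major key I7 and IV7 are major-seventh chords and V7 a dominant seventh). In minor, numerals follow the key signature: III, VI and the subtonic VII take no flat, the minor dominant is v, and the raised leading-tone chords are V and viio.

The pitches Ab-Cb-Eb form a minor triad rooted on Ab.
Ab is scale degree 1 in Ab minor, and a minor triad on that degree is written i.

i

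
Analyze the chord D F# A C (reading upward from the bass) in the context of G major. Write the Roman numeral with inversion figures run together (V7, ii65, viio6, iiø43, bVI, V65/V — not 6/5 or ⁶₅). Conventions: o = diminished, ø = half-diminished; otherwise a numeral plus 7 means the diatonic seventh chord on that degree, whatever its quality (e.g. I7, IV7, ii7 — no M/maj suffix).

V7

Stacked in thirds the chord is D-F#-A-C: a dominant seventh chord on D.
In G major, D is the dominant; the diatonic dominant seventh chord there is V7.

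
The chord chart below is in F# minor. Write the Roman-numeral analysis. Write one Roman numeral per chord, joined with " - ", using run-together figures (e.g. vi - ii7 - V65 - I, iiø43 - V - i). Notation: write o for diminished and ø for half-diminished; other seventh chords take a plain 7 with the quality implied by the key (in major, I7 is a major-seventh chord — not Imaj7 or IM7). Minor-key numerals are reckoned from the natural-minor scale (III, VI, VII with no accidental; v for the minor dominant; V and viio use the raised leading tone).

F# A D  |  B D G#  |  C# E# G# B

F#-A-D: root D is the submediant; major triad there is VI6.
B-D-G#: diminished triad on G# = scale degree 2 → iio6.
C#-E#-G#-B: root C# is the dominant; dominant seventh chord there is V7.

VI6 - iio6 - V7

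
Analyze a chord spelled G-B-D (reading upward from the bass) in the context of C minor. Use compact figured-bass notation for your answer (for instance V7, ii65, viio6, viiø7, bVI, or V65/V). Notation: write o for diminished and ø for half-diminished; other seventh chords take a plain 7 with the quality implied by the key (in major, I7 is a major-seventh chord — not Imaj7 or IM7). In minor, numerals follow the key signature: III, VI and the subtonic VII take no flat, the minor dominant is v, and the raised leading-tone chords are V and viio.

V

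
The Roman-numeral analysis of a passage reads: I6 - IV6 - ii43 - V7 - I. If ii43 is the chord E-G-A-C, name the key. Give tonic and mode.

ii43 is given as E-G-A-C — a minor seventh chord with root A.
If A is scale degree 2 and the mode makes that degree carry a minor seventh chord, the tonic is G and the mode is major.

G major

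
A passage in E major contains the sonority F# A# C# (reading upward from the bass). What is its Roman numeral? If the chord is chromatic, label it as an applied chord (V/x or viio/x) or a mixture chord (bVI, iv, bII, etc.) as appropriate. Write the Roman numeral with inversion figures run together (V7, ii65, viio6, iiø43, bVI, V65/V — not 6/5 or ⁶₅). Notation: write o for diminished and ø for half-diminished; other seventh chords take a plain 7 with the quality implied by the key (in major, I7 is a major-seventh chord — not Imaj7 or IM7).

V/V

The pitches F#-A#-C# form a major triad rooted on F#.
F# is not a diatonic chord root with this quality in E major, but it lies a perfect fifth above B (V), so the chord functions as an applied dominant of V.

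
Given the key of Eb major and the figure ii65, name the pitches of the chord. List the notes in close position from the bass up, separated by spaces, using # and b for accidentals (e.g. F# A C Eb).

In Eb major, scale degree 2 is F, and the diatonic chord built there is a minor seventh chord.
Stacking thirds from F gives F-Ab-C-Eb.
The figured bass 65 indicates first inversion, placing the third (Ab) in the bass: Ab-C-Eb-F.

Ab C Eb F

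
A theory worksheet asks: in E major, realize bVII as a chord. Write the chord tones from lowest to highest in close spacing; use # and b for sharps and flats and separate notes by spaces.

Scale degree 7 in E major is D#; lowering it a half step gives D. bVII is a major triad on the lowered seventh degree (the subtonic), borrowed from the parallel minor.
So the chord is D-F#-A, a major triad.

D F# A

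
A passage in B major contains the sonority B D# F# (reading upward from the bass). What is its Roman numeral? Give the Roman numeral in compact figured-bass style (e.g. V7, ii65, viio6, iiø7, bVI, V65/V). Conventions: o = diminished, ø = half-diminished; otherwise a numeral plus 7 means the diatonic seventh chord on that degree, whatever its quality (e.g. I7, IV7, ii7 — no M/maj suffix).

I

Stacked in thirds the chord is B-D#-F#: a major triad on B.
B is scale degree 1 in B major, and a major triad on that degree is written I.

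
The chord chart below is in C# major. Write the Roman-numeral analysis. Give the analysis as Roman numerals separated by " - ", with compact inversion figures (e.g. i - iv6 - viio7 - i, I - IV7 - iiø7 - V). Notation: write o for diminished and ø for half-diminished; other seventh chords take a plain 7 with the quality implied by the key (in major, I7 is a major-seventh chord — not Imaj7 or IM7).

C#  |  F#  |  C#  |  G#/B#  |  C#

I - IV - I - V6 - I

C# has root C#, degree 1 in C# major, so I.
F#: root F# is the subdominant; major triad there is IV.
C# has root C#, degree 1 in C# major, so I.
G#/B#: major triad on G# = scale degree 5 → V6.
C# has root C#, degree 1 in C# major, so I.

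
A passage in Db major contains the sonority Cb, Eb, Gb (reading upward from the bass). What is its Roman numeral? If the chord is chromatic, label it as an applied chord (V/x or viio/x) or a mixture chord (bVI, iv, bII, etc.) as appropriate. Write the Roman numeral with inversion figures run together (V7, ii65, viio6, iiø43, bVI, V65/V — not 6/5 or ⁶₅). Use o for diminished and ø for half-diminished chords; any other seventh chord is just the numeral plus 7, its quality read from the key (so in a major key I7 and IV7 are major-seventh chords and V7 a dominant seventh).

Stacked in thirds the chord is Cb-Eb-Gb: a major triad on Cb.
Cb is the lowered seventh degree of Db major (diatonic 7 would be C). This is a major triad on the lowered seventh degree (the subtonic), borrowed from the parallel minor.

bVII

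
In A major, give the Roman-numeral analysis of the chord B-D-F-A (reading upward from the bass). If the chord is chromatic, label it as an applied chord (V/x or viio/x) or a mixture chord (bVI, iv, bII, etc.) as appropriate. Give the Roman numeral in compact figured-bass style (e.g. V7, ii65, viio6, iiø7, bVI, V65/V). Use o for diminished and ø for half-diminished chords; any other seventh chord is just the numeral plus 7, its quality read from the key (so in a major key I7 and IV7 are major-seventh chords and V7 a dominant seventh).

iiø7

The pitches B-D-F-A form a half-diminished seventh chord rooted on B.
B is the second degree of A major. This is the half-diminished supertonic seventh, borrowed from the parallel minor.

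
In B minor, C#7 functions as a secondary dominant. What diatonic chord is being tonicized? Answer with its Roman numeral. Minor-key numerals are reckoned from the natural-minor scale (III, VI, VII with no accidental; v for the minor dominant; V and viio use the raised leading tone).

V

The chord is a dominant seventh chord on C#.
A dominant resolves down a perfect fifth: C# → F#. In B minor, F# is scale degree 5, i.e. V.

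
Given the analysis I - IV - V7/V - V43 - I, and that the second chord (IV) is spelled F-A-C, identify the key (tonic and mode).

C major

The anchor chord is a major triad on F, labeled IV.
If F is scale degree 4 and the mode makes that degree carry a major triad, the tonic is C and the mode is major.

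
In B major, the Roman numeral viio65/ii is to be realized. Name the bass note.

D#

The applied chord viio65/ii is rooted on B#: B#-D#-F#-A.
The figure 65 means first inversion — the third is in the bass.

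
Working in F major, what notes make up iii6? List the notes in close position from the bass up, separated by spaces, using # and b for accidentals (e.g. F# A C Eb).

C E A

In F major, the third degree is A, and the diatonic chord built there is a minor triad.
That chord is spelled A-C-E.
With the 6 figure the chord is in first inversion; from the bass C upward in close position it reads C-E-A.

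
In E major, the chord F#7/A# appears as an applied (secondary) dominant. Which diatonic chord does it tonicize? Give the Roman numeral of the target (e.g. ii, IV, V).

The chord is a dominant seventh chord on F#.
A dominant resolves down a perfect fifth: F# → B. In E major, B is scale degree 5, i.e. V.

V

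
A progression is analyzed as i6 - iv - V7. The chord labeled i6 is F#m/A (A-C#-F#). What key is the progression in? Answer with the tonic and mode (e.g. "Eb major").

F# minor

The chord F#m/A is a minor triad rooted on F#; its label is i6.
If F# is scale degree 1 and the mode makes that degree carry a minor triad, the tonic is F# and the mode is minor.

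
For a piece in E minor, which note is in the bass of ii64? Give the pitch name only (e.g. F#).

ii in E minor has root F#; the chord is F#-A-C#.
The figure 64 means second inversion — the fifth is in the bass.

C#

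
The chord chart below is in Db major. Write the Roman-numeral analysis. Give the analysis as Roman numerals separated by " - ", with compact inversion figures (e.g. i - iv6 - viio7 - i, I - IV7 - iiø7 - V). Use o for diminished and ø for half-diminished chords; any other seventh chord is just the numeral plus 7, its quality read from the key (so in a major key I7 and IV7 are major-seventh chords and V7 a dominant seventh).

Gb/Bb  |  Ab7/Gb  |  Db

IV6 - V42 - I

Gb/Bb: root Gb is the subdominant; major triad there is IV6.
Ab7/Gb: root Ab is the dominant; dominant seventh chord there is V42.
Db: root Db is the tonic; major triad there is I.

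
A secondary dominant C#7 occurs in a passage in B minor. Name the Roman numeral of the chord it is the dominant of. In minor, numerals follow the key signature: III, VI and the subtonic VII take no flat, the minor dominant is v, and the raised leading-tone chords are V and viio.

The chord is a dominant seventh chord on C#.
A dominant resolves down a perfect fifth: C# → F#. In B minor, F# is scale degree 5, i.e. V.

V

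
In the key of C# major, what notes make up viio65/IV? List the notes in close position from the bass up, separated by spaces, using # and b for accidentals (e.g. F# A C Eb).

G# B D E#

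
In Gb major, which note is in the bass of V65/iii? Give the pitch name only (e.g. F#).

A

The applied chord V65/iii is rooted on F: F-A-C-Eb.
The figure 65 means first inversion — the third is in the bass.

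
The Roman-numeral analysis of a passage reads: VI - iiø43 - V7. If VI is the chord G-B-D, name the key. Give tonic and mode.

B minor

The anchor chord is a major triad on G, labeled VI.
Counting down 5 scale steps from G places the tonic on B; a major triad on degree 6 is diatonic only in minor.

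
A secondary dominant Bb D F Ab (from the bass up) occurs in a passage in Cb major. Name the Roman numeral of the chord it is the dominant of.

iii

The chord is a dominant seventh chord on Bb.
A dominant resolves down a perfect fifth: Bb → Eb. In Cb major, Eb is scale degree 3, i.e. iii.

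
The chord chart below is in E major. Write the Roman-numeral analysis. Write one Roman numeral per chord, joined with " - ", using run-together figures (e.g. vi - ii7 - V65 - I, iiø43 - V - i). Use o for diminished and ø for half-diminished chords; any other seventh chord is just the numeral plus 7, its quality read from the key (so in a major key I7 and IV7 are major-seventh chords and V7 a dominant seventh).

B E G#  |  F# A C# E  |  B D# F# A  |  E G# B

B-E-G# has root E, degree 1 in E major, so I64.
F#-A-C#-E has root F#, degree 2 in E major, so ii7.
B-D#-F#-A: dominant seventh chord on B = scale degree 5 → V7.
E-G#-B: major triad on E = scale degree 1 → I.

I64 - ii7 - V7 - I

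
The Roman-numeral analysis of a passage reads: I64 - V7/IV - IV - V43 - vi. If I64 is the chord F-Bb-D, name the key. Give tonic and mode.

Bb major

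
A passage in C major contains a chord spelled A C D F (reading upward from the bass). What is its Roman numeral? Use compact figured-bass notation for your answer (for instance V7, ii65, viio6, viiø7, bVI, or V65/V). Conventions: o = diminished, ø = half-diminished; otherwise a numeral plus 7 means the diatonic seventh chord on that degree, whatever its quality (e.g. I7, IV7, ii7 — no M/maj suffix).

Stacked in thirds the chord is D-F-A-C: a minor seventh chord on D.
D is scale degree 2 in C major, and a minor seventh chord on that degree is written ii7.
With A in the bass the chord is in second inversion, so the figured bass is 43.

ii43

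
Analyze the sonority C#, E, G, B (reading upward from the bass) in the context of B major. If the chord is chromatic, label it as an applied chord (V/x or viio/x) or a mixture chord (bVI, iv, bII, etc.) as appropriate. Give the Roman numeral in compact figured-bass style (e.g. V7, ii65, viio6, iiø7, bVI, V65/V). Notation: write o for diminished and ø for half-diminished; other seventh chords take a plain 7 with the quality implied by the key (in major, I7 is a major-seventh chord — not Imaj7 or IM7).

iiø7

The pitches C#-E-G-B form a half-diminished seventh chord rooted on C#.
C# is the second degree of B major. This is the half-diminished supertonic seventh, borrowed from the parallel minor.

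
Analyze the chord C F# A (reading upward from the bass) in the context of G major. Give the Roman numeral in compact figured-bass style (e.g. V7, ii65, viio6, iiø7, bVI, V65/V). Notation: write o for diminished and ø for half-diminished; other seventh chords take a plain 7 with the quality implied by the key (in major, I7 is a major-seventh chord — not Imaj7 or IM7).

viio64

The pitches F#-A-C form a diminished triad rooted on F#.
F# is scale degree 7 in G major, and a diminished triad on that degree is written viio.
With C in the bass the chord is in second inversion, so the figured bass is 64.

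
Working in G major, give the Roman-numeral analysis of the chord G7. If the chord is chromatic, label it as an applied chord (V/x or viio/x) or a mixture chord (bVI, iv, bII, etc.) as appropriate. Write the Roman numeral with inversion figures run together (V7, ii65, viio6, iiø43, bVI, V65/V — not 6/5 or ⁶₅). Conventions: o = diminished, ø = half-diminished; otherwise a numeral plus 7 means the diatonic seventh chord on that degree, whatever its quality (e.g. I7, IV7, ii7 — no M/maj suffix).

The pitches G-B-D-F form a dominant seventh chord rooted on G.
G is not a diatonic chord root with this quality in G major, but it lies a perfect fifth above C (IV), so the chord functions as an applied dominant of IV.

V7/IV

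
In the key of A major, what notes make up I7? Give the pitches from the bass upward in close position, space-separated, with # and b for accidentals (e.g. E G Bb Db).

A C# E G#

The numeral's case and figure indicate a major seventh chord. In A major its root, scale degree 1, is A.
That chord is spelled A-C#-E-G#.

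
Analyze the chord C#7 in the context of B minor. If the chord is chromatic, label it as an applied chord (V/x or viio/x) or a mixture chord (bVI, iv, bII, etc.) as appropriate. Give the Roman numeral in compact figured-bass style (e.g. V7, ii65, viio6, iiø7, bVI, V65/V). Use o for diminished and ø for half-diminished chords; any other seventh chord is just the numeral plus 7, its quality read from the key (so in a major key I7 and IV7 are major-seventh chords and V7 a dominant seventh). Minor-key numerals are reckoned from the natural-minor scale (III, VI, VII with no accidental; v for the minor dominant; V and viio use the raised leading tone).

The pitches C#-E#-G#-B form a dominant seventh chord rooted on C#.
C# is not a diatonic chord root with this quality in B minor, but it lies a perfect fifth above F# (V), so the chord functions as an applied dominant of V.

V7/V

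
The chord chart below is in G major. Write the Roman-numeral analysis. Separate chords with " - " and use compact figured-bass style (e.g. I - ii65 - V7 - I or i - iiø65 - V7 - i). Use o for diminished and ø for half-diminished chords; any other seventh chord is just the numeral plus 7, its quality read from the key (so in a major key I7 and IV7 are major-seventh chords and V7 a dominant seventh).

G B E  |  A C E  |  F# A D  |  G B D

G-B-E has root E, degree 6 in G major, so vi6.
A-C-E: minor triad on A = scale degree 2 → ii.
F#-A-D: root D is the dominant; major triad there is V6.
G-B-D has root G, degree 1 in G major, so I.

vi6 - ii - V6 - I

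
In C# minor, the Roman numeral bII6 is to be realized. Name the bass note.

F#

bII in C# minor has root D; the chord is D-F#-A.
The figure 6 means first inversion — the third is in the bass.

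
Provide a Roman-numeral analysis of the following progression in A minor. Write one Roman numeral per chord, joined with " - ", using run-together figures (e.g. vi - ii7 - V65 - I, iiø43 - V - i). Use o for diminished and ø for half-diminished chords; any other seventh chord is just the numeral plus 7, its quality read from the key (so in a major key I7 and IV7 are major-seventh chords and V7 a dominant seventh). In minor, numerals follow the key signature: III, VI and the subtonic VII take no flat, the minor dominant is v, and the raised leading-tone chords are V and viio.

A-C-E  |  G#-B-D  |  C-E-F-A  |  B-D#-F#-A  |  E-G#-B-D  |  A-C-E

i - viio - VI43 - V7/V - V7 - i

A-C-E: root A is the tonic; minor triad there is i.
G#-B-D: root G# is the leading tone; diminished triad there is viio.
C-E-F-A has root F, degree 6 in A minor, so VI43.
B-D#-F#-A: a dominant seventh chord on B, the applied dominant of V → V7/V.
E-G#-B-D: root E is the dominant; dominant seventh chord there is V7.
A-C-E: minor triad on A = scale degree 1 → i.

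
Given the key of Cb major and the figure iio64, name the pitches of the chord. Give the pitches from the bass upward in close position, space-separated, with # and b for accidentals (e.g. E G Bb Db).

iio64 is the diminished supertonic triad, borrowed from the parallel minor. In Cb major that root is Db.
So the chord is Db-Fb-Abb, a diminished triad.
The figured bass 64 indicates second inversion, placing the fifth (Abb) in the bass: Abb-Db-Fb.

Abb Db Fb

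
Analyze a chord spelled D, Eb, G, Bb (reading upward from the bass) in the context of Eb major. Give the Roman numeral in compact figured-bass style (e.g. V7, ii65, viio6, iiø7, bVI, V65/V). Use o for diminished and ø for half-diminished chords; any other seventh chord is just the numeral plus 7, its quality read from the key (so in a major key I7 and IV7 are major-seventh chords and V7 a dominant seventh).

The pitches Eb-G-Bb-D form a major seventh chord rooted on Eb.
In Eb major, Eb is the tonic; the diatonic major seventh chord there is I7.
With D in the bass the chord is in third inversion, so the figured bass is 42.

I42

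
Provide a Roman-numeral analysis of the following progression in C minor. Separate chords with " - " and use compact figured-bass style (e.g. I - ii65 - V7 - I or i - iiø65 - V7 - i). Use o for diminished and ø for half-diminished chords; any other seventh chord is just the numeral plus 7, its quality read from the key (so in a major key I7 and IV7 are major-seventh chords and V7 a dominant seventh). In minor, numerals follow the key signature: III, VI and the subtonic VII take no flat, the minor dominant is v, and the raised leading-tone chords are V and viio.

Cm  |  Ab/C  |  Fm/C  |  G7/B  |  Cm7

i - VI6 - iv64 - V65 - i7

Cm: root C is the tonic; minor triad there is i.
Ab/C: root Ab is the submediant; major triad there is VI6.
Fm/C has root F, degree 4 in C minor, so iv64.
G7/B: dominant seventh chord on G = scale degree 5 → V65.
Cm7: minor seventh chord on C = scale degree 1 → i7.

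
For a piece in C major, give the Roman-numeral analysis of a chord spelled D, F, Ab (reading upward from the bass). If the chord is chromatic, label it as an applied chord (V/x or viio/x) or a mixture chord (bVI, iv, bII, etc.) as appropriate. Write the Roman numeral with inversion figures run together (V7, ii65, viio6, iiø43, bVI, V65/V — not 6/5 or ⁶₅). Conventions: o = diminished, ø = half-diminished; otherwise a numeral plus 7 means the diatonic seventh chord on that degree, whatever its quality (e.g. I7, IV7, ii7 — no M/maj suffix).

Stacked in thirds the chord is D-F-Ab: a diminished triad on D.
D is the second degree of C major. This is the diminished supertonic triad, borrowed from the parallel minor.

iio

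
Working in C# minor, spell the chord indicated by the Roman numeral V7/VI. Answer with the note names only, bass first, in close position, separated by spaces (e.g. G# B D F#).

E G# B D

V7/VI is a secondary dominant — the dominant seventh of VI. VI in C# minor is A, so the applied chord's root is E, a perfect fifth above.
Building a dominant seventh chord on E gives E-G#-B-D.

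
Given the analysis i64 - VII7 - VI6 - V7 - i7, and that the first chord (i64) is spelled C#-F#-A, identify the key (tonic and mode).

F# minor

The chord F#m/C# is a minor triad rooted on F#; its label is i64.
If F# is scale degree 1 and the mode makes that degree carry a minor triad, the tonic is F# and the mode is minor.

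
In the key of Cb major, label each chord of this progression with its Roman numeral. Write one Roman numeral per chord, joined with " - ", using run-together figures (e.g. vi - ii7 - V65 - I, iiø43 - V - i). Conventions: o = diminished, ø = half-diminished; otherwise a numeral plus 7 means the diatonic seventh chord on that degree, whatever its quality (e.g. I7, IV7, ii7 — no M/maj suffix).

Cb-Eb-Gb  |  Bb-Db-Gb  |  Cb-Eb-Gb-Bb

I - V6 - I7

Cb-Eb-Gb: root Cb is the tonic; major triad there is I.
Bb-Db-Gb: major triad on Gb = scale degree 5 → V6.
Cb-Eb-Gb-Bb: major seventh chord on Cb = scale degree 1 → I7.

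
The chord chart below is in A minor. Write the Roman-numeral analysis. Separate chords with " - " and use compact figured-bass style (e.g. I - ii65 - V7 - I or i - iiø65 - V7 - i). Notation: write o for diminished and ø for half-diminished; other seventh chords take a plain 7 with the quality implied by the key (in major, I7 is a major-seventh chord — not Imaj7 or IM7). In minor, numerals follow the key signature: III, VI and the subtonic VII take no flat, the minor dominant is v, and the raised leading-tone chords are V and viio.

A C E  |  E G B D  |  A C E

i - v7 - i

A-C-E has root A, degree 1 in A minor, so i.
E-G-B-D: minor seventh chord on E = scale degree 5 → v7.
A-C-E: minor triad on A = scale degree 1 → i.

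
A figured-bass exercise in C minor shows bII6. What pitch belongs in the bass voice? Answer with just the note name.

F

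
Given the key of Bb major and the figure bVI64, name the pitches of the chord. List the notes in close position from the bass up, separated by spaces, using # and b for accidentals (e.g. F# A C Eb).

Db Gb Bb

bVI64 is a major triad on the lowered sixth degree, borrowed from the parallel minor. In Bb major that root is Gb.
So the chord is Gb-Bb-Db, a major triad.
With the 64 figure the chord is in second inversion; from the bass Db upward in close position it reads Db-Gb-Bb.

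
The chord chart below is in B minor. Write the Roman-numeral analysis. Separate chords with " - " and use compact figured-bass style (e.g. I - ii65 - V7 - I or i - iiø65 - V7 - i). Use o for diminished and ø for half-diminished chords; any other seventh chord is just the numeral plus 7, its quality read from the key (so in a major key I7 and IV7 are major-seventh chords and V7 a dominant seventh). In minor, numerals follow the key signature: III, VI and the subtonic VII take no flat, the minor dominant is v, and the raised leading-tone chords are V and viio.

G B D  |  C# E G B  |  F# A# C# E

G-B-D: major triad on G = scale degree 6 → VI.
C#-E-G-B: half-diminished seventh chord on C# = scale degree 2 → iiø7.
F#-A#-C#-E: dominant seventh chord on F# = scale degree 5 → V7.

VI - iiø7 - V7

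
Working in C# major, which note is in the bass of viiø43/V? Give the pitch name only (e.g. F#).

C#

The applied chord viiø43/V is rooted on F##: F##-A#-C#-E#.
The figure 43 means second inversion — the fifth is in the bass.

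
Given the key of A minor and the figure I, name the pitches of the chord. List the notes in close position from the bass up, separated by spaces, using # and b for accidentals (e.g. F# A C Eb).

A C# E

Scale degree 1 in A minor is A; here the chord built on it is altered to a major triad. I is the major tonic (Picardy third), borrowed from the parallel major.
So the chord is A-C#-E, a major triad.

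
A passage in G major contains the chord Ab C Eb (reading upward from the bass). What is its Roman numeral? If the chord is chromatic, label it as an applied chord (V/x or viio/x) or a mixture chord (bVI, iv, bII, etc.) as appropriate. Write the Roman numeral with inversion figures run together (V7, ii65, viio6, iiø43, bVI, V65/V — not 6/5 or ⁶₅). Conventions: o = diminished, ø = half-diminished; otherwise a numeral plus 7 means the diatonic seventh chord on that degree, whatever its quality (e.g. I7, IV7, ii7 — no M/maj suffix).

The pitches Ab-C-Eb form a major triad rooted on Ab.
Ab is the lowered second degree of G major (diatonic 2 would be A). This is the Neapolitan chord — a major triad on the lowered second degree.

bII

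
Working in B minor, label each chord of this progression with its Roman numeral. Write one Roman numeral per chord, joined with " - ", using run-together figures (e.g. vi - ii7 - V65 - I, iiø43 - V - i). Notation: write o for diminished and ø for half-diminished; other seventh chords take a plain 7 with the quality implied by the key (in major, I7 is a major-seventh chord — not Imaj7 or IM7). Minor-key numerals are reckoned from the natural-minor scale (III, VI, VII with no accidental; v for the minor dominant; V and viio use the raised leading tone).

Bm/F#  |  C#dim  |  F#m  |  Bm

i64 - iio - v - i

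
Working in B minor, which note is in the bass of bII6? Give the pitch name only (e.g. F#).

E

bII in B minor has root C; the chord is C-E-G.
The figure 6 means first inversion — the third is in the bass.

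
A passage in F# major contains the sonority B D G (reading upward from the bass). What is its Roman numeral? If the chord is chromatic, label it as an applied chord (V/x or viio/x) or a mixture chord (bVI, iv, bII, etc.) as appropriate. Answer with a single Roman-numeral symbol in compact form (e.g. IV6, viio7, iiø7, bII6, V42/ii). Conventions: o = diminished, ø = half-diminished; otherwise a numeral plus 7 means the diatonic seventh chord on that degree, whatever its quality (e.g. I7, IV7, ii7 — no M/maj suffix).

bII6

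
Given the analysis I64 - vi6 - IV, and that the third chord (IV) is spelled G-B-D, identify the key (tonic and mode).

D major

IV is given as G-B-D — a major triad with root G.
If G is scale degree 4 and the mode makes that degree carry a major triad, the tonic is D and the mode is major.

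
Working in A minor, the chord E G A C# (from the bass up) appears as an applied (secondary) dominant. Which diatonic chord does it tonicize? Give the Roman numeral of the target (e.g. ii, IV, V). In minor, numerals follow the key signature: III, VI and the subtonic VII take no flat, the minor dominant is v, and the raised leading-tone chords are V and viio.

iv

The chord is a dominant seventh chord on A.
A dominant resolves down a perfect fifth: A → D. In A minor, D is scale degree 4, i.e. iv.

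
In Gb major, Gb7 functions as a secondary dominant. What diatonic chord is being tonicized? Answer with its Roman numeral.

IV

The chord is a dominant seventh chord on Gb.
A dominant resolves down a perfect fifth: Gb → Cb. In Gb major, Cb is scale degree 4, i.e. IV.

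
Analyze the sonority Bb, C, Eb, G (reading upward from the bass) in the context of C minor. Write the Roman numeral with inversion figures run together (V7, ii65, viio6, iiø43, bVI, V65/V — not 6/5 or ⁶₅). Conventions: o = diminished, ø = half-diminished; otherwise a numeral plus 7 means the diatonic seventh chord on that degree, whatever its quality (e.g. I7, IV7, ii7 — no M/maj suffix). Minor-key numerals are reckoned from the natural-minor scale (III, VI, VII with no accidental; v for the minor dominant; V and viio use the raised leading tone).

i42

The pitches C-Eb-G-Bb form a minor seventh chord rooted on C.
C is scale degree 1 in C minor, and a minor seventh chord on that degree is written i7.
With Bb in the bass the chord is in third inversion, so the figured bass is 42.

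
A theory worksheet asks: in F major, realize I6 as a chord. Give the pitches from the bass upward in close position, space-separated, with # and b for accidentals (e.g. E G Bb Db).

A C F

In F major, the first degree is F, and the diatonic chord built there is a major triad.
Stacking thirds from F gives F-A-C.
With the 6 figure the chord is in first inversion; from the bass A upward in close position it reads A-C-F.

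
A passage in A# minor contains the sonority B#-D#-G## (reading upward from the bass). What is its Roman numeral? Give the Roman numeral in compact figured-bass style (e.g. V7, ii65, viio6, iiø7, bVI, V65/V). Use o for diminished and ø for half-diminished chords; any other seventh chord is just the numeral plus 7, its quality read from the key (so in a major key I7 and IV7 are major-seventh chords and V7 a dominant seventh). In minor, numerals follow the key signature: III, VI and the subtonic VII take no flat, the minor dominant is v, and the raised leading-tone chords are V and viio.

viio6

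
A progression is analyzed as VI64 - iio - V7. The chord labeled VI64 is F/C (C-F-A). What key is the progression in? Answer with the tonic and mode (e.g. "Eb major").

The anchor chord is a major triad on F, labeled VI64.
Counting down 5 scale steps from F places the tonic on A; a major triad on degree 6 is diatonic only in minor.

A minor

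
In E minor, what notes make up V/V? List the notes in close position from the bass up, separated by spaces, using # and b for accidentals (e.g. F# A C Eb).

The slash means an applied dominant: we want the dominant of V. In E minor, V is B major, and its dominant is built on F#.
Building a major triad on F# gives F#-A#-C#.

F# A# C#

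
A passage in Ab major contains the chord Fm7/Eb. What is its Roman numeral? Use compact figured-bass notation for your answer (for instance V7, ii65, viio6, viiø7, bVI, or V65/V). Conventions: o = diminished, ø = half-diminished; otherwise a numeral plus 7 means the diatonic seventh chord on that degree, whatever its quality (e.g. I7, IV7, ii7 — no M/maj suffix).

vi42

Stacked in thirds the chord is F-Ab-C-Eb: a minor seventh chord on F.
F is scale degree 6 in Ab major, and a minor seventh chord on that degree is written vi7.
With Eb in the bass the chord is in third inversion, so the figured bass is 42.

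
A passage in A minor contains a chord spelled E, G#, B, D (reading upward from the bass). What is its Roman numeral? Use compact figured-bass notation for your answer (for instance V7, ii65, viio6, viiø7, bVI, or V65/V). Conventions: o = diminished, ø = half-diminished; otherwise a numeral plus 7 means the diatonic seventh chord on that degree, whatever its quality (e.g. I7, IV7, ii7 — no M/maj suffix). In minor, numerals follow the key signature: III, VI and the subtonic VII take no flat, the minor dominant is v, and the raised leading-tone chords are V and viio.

The pitches E-G#-B-D form a dominant seventh chord rooted on E.
In A minor, E is the dominant; the diatonic dominant seventh chord there is V7.

V7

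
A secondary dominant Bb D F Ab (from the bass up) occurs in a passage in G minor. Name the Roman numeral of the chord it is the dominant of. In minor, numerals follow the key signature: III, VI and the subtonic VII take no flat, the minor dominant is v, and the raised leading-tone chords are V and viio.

The chord is a dominant seventh chord on Bb.
A dominant resolves down a perfect fifth: Bb → Eb. In G minor, Eb is scale degree 6, i.e. VI.

VI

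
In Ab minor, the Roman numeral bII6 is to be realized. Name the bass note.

Db

bII in Ab minor has root Bbb; the chord is Bbb-Db-Fb.
The figure 6 means first inversion — the third is in the bass.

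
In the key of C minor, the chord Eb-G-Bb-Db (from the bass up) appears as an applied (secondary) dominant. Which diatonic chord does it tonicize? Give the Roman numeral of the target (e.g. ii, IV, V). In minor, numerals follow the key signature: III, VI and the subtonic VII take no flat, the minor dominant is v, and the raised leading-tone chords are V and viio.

VI

The chord is a dominant seventh chord on Eb.
A dominant resolves down a perfect fifth: Eb → Ab. In C minor, Ab is scale degree 6, i.e. VI.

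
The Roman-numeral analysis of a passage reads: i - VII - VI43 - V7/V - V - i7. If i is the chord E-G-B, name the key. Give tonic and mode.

The anchor chord is a minor triad on E, labeled i.
If E is scale degree 1 and the mode makes that degree carry a minor triad, the tonic is E and the mode is minor.

E minor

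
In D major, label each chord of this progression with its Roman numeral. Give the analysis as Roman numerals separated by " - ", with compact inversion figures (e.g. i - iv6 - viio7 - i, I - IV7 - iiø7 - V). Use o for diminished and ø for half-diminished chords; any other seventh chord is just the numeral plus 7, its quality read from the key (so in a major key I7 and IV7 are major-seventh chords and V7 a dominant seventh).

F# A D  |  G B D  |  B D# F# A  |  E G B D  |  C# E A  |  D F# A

F#-A-D: root D is the tonic; major triad there is I6.
G-B-D has root G, degree 4 in D major, so IV.
B-D#-F#-A: chromatic; B is V of ii, so V7/ii.
E-G-B-D: minor seventh chord on E = scale degree 2 → ii7.
C#-E-A: major triad on A = scale degree 5 → V6.
D-F#-A has root D, degree 1 in D major, so I.

I6 - IV - V7/ii - ii7 - V6 - I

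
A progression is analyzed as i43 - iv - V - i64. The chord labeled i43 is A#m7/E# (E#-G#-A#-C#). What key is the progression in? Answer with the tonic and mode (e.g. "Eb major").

A# minor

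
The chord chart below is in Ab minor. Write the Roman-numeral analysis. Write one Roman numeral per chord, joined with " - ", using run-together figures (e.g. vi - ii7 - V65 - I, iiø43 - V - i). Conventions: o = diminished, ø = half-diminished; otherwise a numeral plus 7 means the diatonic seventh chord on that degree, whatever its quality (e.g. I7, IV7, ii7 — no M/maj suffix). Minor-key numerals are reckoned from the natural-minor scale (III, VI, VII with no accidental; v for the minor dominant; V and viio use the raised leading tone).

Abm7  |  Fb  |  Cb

Abm7 has root Ab, degree 1 in Ab minor, so i7.
Fb: root Fb is the submediant; major triad there is VI.
Cb has root Cb, degree 3 in Ab minor, so III.

i7 - VI - III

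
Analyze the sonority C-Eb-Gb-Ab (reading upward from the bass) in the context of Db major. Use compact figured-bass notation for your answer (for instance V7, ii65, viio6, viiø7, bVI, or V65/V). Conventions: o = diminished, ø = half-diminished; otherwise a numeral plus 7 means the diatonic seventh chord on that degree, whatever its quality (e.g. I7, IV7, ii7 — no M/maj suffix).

V65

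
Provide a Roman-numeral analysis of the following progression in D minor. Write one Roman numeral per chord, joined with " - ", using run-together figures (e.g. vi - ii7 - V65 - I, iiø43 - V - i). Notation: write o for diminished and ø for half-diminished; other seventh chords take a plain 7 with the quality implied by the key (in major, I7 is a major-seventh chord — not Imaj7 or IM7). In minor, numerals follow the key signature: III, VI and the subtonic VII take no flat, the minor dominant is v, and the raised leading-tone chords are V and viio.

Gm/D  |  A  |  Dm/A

Gm/D: root G is the subdominant; minor triad there is iv64.
A: major triad on A = scale degree 5 → V.
Dm/A: minor triad on D = scale degree 1 → i64.

iv64 - V - i64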